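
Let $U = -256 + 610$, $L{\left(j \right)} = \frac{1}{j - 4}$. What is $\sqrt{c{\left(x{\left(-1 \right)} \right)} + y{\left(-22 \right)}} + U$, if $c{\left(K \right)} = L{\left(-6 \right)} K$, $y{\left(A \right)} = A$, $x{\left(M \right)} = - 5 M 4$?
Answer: $354 + 2 i \sqrt{6} \approx 354.0 + 4.899 i$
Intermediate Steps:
$x{\left(M \right)} = - 20 M$
$L{\left(j \right)} = \frac{1}{-4 + j}$
$c{\left(K \right)} = - \frac{K}{10}$ ($c{\left(K \right)} = \frac{K}{-4 - 6} = \frac{K}{-10} = - \frac{K}{10}$)
$U = 354$
$\sqrt{c{\left(x{\left(-1 \right)} \right)} + y{\left(-22 \right)}} + U = \sqrt{- \frac{\left(-20\right) \left(-1\right)}{10} - 22} + 354 = \sqrt{\left(- \frac{1}{10}\right) 20 - 22} + 354 = \sqrt{-2 - 22} + 354 = \sqrt{-24} + 354 = 2 i \sqrt{6} + 354 = 354 + 2 i \sqrt{6}$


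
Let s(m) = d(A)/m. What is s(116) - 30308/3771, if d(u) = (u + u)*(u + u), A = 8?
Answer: -637588/109359 ≈ -5.8302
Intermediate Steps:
d(u) = 4*u**2 (d(u) = (2*u)*(2*u) = 4*u**2)
s(m) = 256/m (s(m) = (4*8**2)/m = (4*64)/m = 256/m)
s(116) - 30308/3771 = 256/116 - 30308/3771 = 256*(1/116) - 30308/3771 = 64/29 - 1*30308/3771 = 64/29 - 30308/3771 = -637588/109359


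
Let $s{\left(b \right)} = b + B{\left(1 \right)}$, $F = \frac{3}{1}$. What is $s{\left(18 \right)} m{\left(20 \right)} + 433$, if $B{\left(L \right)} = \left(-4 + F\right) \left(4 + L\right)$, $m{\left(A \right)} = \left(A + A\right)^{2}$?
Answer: $21233$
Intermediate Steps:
$m{\left(A \right)} = 4 A^{2}$ ($m{\left(A \right)} = \left(2 A\right)^{2} = 4 A^{2}$)
$F = 3$ ($F = 3 \cdot 1 = 3$)
$B{\left(L \right)} = -4 - L$ ($B{\left(L \right)} = \left(-4 + 3\right) \left(4 + L\right) = - (4 + L) = -4 - L$)
$s{\left(b \right)} = -5 + b$ ($s{\left(b \right)} = b - 5 = -5 + b$)
$s{\left(18 \right)} m{\left(20 \right)} + 433 = \left(-5 + 18\right) 4 \cdot 20^{2} + 433 = 13 \cdot 4 \cdot 400 + 433 = 13 \cdot 1600 + 433 = 20800 + 433 = 21233$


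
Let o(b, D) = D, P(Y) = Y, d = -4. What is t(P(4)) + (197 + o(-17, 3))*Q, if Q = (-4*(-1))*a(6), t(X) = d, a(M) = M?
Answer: 4796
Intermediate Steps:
t(X) = -4
Q = 24 (Q = -4*(-1)*6 = 4*6 = 24)
t(P(4)) + (197 + o(-17, 3))*Q = -4 + (197 + 3)*24 = -4 + 200*24 = -4 + 4800 = 4796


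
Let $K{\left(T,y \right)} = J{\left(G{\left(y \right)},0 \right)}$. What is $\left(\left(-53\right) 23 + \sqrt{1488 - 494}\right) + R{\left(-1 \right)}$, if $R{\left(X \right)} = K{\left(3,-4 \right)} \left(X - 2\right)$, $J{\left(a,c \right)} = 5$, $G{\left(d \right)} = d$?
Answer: $-1234 + \sqrt{994} \approx -1202.5$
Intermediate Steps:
$K{\left(T,y \right)} = 5$
$R{\left(X \right)} = -10 + 5 X$ ($R{\left(X \right)} = 5 \left(X - 2\right) = 5 \left(-2 + X\right) = -10 + 5 X$)
$\left(\left(-53\right) 23 + \sqrt{1488 - 494}\right) + R{\left(-1 \right)} = \left(\left(-53\right) 23 + \sqrt{1488 - 494}\right) + \left(-10 + 5 \left(-1\right)\right) = \left(-1219 + \sqrt{994}\right) - 15 = -1234 + \sqrt{994}$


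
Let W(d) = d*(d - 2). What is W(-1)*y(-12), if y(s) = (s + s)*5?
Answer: -360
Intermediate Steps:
y(s) = 10*s (y(s) = (2*s)*5 = 10*s)
W(d) = d*(-2 + d)
W(-1)*y(-12) = (-(-2 - 1))*(10*(-12)) = -1*(-3)*(-120) = 3*(-120) = -360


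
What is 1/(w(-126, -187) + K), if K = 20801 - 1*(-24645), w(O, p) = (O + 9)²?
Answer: 1/59135 ≈ 1.6910e-5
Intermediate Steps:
w(O, p) = (9 + O)²
K = 45446 (K = 20801 + 24645 = 45446)
1/(w(-126, -187) + K) = 1/((9 - 126)² + 45446) = 1/((-117)² + 45446) = 1/(13689 + 45446) = 1/59135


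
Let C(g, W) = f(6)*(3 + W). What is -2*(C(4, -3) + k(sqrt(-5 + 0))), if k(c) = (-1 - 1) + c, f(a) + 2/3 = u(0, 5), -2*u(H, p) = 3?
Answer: 4 - 2*I*sqrt(5) ≈ 4.0 - 4.4721*I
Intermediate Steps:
u(H, p) = -3/2 (u(H, p) = -1/2*3 = -3/2)
f(a) = -13/6 (f(a) = -2/3 - 3/2 = -13/6)
k(c) = -2 + c
C(g, W) = -13/2 - 13*W/6 (C(g, W) = -13*(3 + W)/6 = -13/2 - 13*W/6)
-2*(C(4, -3) + k(sqrt(-5 + 0))) = -2*((-13/2 - 13/6*(-3)) + (-2 + sqrt(-5 + 0))) = -2*((-13/2 + 13/2) + (-2 + sqrt(-5))) = -2*(0 + (-2 + I*sqrt(5))) = -2*(-2 + I*sqrt(5)) = 4 - 2*I*sqrt(5)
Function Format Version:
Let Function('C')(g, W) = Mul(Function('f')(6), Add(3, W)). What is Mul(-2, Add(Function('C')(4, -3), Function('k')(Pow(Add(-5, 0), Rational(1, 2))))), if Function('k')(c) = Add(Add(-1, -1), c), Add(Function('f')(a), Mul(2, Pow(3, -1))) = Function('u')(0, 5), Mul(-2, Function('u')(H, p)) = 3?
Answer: Add(4, Mul(-2, I, Pow(5, Rational(1, 2)))) ≈ Add(4.0000, Mul(-4.4721, I))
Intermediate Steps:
Function('u')(H, p) = Rational(-3, 2) (Function('u')(H, p) = Mul(Rational(-1, 2), 3) = Rational(-3, 2))
Function('f')(a) = Rational(-13, 6) (Function('f')(a) = Add(Rational(-2, 3), Rational(-3, 2)) = Rational(-13, 6))
Function('k')(c) = Add(-2, c)
Function('C')(g, W) = Add(Rational(-13, 2), Mul(Rational(-13, 6), W)) (Function('C')(g, W) = Mul(Rational(-13, 6), Add(3, W)) = Add(Rational(-13, 2), Mul(Rational(-13, 6), W)))
Mul(-2, Add(Function('C')(4, -3), Function('k')(Pow(Add(-5, 0), Rational(1, 2))))) = Mul(-2, Add(Add(Rational(-13, 2), Mul(Rational(-13, 6), -3)), Add(-2, Pow(Add(-5, 0), Rational(1, 2))))) = Mul(-2, Add(Add(Rational(-13, 2), Rational(13, 2)), Add(-2, Pow(-5, Rational(1, 2))))) = Mul(-2, Add(0, Add(-2, Mul(I, Pow(5, Rational(1, 2)))))) = Mul(-2, Add(-2, Mul(I, Pow(5, Rational(1, 2))))) = Add(4, Mul(-2, I, Pow(5, Rational(1, 2))))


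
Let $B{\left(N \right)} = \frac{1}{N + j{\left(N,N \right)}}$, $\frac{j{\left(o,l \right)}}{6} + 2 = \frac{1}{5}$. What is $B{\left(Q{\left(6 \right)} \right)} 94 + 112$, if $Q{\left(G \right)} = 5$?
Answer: $\frac{2778}{29} \approx 95.793$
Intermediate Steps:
$j{\left(o,l \right)} = - \frac{54}{5}$ ($j{\left(o,l \right)} = -12 + \frac{6}{5} = - \frac{54}{5}$)
$B{\left(N \right)} = \frac{1}{- \frac{54}{5} + N}$ ($B{\left(N \right)} = \frac{1}{N - \frac{54}{5}} = \frac{1}{- \frac{54}{5} + N}$)
$B{\left(Q{\left(6 \right)} \right)} 94 + 112 = \frac{5}{-54 + 5 \cdot 5} \cdot 94 + 112 = \frac{5}{-54 + 25} \cdot 94 + 112 = \frac{5}{-29} \cdot 94 + 112 = 5 \left(- \frac{1}{29}\right) 94 + 112 = \left(- \frac{5}{29}\right) 94 + 112 = - \frac{470}{29} + 112 = \frac{2778}{29}$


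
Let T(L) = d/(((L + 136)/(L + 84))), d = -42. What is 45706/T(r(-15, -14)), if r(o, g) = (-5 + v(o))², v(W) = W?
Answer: -3062302/2541 ≈ -1205.2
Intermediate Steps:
r(o, g) = (-5 + o)²
T(L) = -42*(84 + L)/(136 + L) (T(L) = -42*(L + 84)/(L + 136) = -42*(84 + L)/(136 + L))
45706/T(r(-15, -14)) = 45706/((42*(-84 - (-5 - 15)²)/(136 + (-5 - 15)²))) = 45706/((42*(-84 - 1*(-20)²)/(136 + (-20)²))) = 45706/((42*(-84 - 1*400)/(136 + 400))) = 45706/((42*(-84 - 400)/536)) = 45706/((42*(1/536)*(-484))) = 45706/(-2541/67) = 45706*(-67/2541) = -3062302/2541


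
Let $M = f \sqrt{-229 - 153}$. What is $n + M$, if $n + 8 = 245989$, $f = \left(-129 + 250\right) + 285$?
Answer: $245981 + 406 i \sqrt{382} \approx 2.4598 \cdot 10^{5} + 7935.2 i$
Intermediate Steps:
$f = 406$ ($f = 121 + 285 = 406$)
$M = 406 i \sqrt{382}$ ($M = 406 \sqrt{-229 - 153} = 406 \sqrt{-382} = 406 i \sqrt{382} \approx 7935.2 i$)
$n = 245981$ ($n = -8 + 245989 = 245981$)
$n + M = 245981 + 406 i \sqrt{382}$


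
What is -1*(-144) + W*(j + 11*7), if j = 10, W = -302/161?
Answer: -3090/161 ≈ -19.193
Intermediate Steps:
W = -302/161 (W = -302*1/161 = -302/161 ≈ -1.8758)
-1*(-144) + W*(j + 11*7) = -1*(-144) - 302*(10 + 11*7)/161 = 144 - 302*(10 + 77)/161 = 144 - 302/161*87 = 144 - 26274/161 = -3090/161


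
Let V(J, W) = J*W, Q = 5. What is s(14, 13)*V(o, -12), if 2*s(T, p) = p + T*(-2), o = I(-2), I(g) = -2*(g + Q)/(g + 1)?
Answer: 540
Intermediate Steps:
I(g) = -2*(5 + g)/(1 + g) (I(g) = -2*(g + 5)/(g + 1) = -2*(5 + g)/(1 + g))
o = 6 (o = 2*(-5 - 1*(-2))/(1 - 2) = 2*(-5 + 2)/(-1) = 2*(-1)*(-3) = 6)
s(T, p) = p/2 - T (s(T, p) = (p + T*(-2))/2 = (p - 2*T)/2 = p/2 - T)
s(14, 13)*V(o, -12) = ((1/2)*13 - 1*14)*(6*(-12)) = (13/2 - 14)*(-72) = -15/2*(-72) = 540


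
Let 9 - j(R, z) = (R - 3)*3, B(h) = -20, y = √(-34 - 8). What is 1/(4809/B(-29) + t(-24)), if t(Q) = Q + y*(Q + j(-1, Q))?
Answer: -35260/9374907 + 400*I*√42/9374907 ≈ -0.0037611 + 0.00027651*I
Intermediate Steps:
y = I*√42 (y = √(-42) = I*√42 ≈ 6.4807*I)
j(R, z) = 18 - 3*R (j(R, z) = 9 - (R - 3)*3 = 9 - (-3 + R)*3 = 9 - (-9 + 3*R) = 9 + (9 - 3*R) = 18 - 3*R)
t(Q) = Q + I*√42*(21 + Q) (t(Q) = Q + (I*√42)*(Q + (18 - 3*(-1))) = Q + (I*√42)*(Q + (18 + 3)) = Q + (I*√42)*(Q + 21) = Q + (I*√42)*(21 + Q) = Q + I*√42*(21 + Q))
1/(4809/B(-29) + t(-24)) = 1/(4809/(-20) + (-24 + 21*I*√42 + I*(-24)*√42)) = 1/(4809*(-1/20) + (-24 + 21*I*√42 - 24*I*√42)) = 1/(-4809/20 + (-24 - 3*I*√42)) = 1/(-5289/20 - 3*I*√42)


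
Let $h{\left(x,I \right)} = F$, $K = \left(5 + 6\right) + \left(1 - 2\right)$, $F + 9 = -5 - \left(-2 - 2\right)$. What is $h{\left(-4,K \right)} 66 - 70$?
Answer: $-730$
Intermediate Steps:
$F = -10$ ($F = -9 - 1 = -10$)
$K = 10$ ($K = 11 + \left(1 - 2\right) = 11 - 1 = 10$)
$h{\left(x,I \right)} = -10$
$h{\left(-4,K \right)} 66 - 70 = \left(-10\right) 66 - 70 = -660 - 70 = -730$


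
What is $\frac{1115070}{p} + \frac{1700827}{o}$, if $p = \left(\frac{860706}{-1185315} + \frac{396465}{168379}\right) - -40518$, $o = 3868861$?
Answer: $\frac{97195793204049091815743}{3476384285148544519999} \approx 27.959$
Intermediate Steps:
$p = \frac{2695664914155777}{66527384795}$ ($p = \left(860706 \left(- \frac{1}{1185315}\right) + 396465 \cdot \frac{1}{168379}\right) + 40518 = \left(- \frac{286902}{395105} + \frac{396465}{168379}\right) + 40518 = \frac{108337031967}{66527384795} + 40518 = \frac{2695664914155777}{66527384795} \approx 40520.0$)
$\frac{1115070}{p} + \frac{1700827}{o} = \frac{1115070}{\frac{2695664914155777}{66527384795}} + \frac{1700827}{3868861} = 1115070 \cdot \frac{66527384795}{2695664914155777} + 1700827 \cdot \frac{1}{3868861} = \frac{24727563654453550}{898554971385259} + \frac{1700827}{3868861} = \frac{97195793204049091815743}{3476384285148544519999}$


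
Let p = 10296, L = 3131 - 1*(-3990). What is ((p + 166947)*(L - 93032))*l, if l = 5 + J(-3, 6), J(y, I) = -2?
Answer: -45681370119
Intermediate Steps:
L = 7121 (L = 3131 + 3990 = 7121)
l = 3 (l = 5 - 2 = 3)
((p + 166947)*(L - 93032))*l = ((10296 + 166947)*(7121 - 93032))*3 = (177243*(-85911))*3 = -15227123373*3 = -45681370119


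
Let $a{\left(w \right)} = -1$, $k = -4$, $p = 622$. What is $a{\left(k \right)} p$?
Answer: $-622$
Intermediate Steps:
$a{\left(k \right)} p = \left(-1\right) 622 = -622$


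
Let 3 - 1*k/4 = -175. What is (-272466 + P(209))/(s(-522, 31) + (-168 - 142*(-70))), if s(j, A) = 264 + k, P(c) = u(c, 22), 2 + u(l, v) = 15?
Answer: -272453/10748 ≈ -25.349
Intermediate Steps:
u(l, v) = 13 (u(l, v) = -2 + 15 = 13)
k = 712 (k = 12 - 4*(-175) = 12 + 700 = 712)
P(c) = 13
s(j, A) = 976 (s(j, A) = 264 + 712 = 976)
(-272466 + P(209))/(s(-522, 31) + (-168 - 142*(-70))) = (-272466 + 13)/(976 + (-168 - 142*(-70))) = -272453/(976 + (-168 + 9940)) = -272453/(976 + 9772) = -272453/10748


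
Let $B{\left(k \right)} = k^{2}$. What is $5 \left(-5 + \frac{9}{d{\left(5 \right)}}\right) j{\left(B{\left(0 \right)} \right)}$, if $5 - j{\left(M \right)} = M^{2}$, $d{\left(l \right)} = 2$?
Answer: $- \frac{25}{2} \approx -12.5$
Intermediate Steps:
$j{\left(M \right)} = 5 - M^{2}$
$5 \left(-5 + \frac{9}{d{\left(5 \right)}}\right) j{\left(B{\left(0 \right)} \right)} = 5 \left(-5 + \frac{9}{2}\right) \left(5 - \left(0^{2}\right)^{2}\right) = 5 \left(-5 + 9 \cdot \frac{1}{2}\right) \left(5 - 0^{2}\right) = 5 \left(-5 + \frac{9}{2}\right) \left(5 - 0\right) = 5 \left(- \frac{1}{2}\right) \left(5 + 0\right) = \left(- \frac{5}{2}\right) 5 = - \frac{25}{2}$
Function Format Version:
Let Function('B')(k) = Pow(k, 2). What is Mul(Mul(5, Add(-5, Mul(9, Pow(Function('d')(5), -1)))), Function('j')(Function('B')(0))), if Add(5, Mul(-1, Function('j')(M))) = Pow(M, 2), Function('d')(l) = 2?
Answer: Rational(-25, 2) ≈ -12.500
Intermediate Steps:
Function('j')(M) = Add(5, Mul(-1, Pow(M, 2)))
Mul(Mul(5, Add(-5, Mul(9, Pow(Function('d')(5), -1)))), Function('j')(Function('B')(0))) = Mul(Mul(5, Add(-5, Mul(9, Pow(2, -1)))), Add(5, Mul(-1, Pow(Pow(0, 2), 2)))) = Mul(Mul(5, Add(-5, Mul(9, Rational(1, 2)))), Add(5, Mul(-1, Pow(0, 2)))) = Mul(Mul(5, Add(-5, Rational(9, 2))), Add(5, Mul(-1, 0))) = Mul(Mul(5, Rational(-1, 2)), Add(5, 0)) = Mul(Rational(-5, 2), 5) = Rational(-25, 2)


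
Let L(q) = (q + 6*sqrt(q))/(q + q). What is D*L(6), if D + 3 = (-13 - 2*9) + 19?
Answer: -15/2 - 15*sqrt(6)/2 ≈ -25.871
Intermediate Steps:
L(q) = (q + 6*sqrt(q))/(2*q) (L(q) = (q + 6*sqrt(q))/((2*q)) = (q + 6*sqrt(q))*(1/(2*q)) = (q + 6*sqrt(q))/(2*q))
D = -15 (D = -3 + ((-13 - 2*9) + 19) = -3 + ((-13 - 18) + 19) = -3 + (-31 + 19) = -3 - 12 = -15)
D*L(6) = -15*(1/2 + 3/sqrt(6)) = -15*(1/2 + 3*(sqrt(6)/6)) = -15*(1/2 + sqrt(6)/2) = -15/2 - 15*sqrt(6)/2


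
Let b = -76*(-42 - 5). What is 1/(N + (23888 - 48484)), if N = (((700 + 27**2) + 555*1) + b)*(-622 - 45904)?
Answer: -1/258523052 ≈ -3.8681e-9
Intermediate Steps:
b = 3572 (b = -76*(-47) = 3572)
N = -258498456 (N = (((700 + 27**2) + 555*1) + 3572)*(-622 - 45904) = (((700 + 729) + 555) + 3572)*(-46526) = ((1429 + 555) + 3572)*(-46526) = (1984 + 3572)*(-46526) = 5556*(-46526) = -258498456)
1/(N + (23888 - 48484)) = 1/(-258498456 + (23888 - 48484)) = 1/(-258498456 - 24596) = 1/(-258523052) = -1/258523052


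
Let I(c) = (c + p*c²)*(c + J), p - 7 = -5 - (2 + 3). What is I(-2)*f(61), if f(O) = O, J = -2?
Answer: 3416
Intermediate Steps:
p = -3 (p = 7 + (-5 - (2 + 3)) = 7 + (-5 - 1*5) = 7 + (-5 - 5) = 7 - 10 = -3)
I(c) = (-2 + c)*(c - 3*c²) (I(c) = (c - 3*c²)*(c - 2) = (c - 3*c²)*(-2 + c) = (-2 + c)*(c - 3*c²))
I(-2)*f(61) = -2*(-2 - 3*(-2)² + 7*(-2))*61 = -2*(-2 - 3*4 - 14)*61 = -2*(-2 - 12 - 14)*61 = -2*(-28)*61 = 56*61 = 3416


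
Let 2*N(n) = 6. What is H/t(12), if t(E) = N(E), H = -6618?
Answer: -2206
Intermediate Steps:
N(n) = 3 (N(n) = (½)*6 = 3)
t(E) = 3
H/t(12) = -6618/3 = -6618*⅓ = -2206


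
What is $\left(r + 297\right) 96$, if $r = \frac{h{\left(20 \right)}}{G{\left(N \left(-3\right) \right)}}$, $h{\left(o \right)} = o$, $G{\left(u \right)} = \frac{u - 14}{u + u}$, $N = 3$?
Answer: $\frac{690336}{23} \approx 30015.0$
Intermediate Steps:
$G{\left(u \right)} = \frac{-14 + u}{2 u}$
$r = \frac{360}{23}$ ($r = \frac{20}{\frac{1}{2} \frac{1}{3 \left(-3\right)} \left(-14 + 3 \left(-3\right)\right)} = \frac{20}{\frac{1}{2} \frac{1}{-9} \left(-14 - 9\right)} = \frac{20}{\frac{1}{2} \left(- \frac{1}{9}\right) \left(-23\right)} = \frac{20}{\frac{23}{18}} = 20 \cdot \frac{18}{23} = \frac{360}{23} \approx 15.652$)
$\left(r + 297\right) 96 = \left(\frac{360}{23} + 297\right) 96 = \frac{7191}{23} \cdot 96 = \frac{690336}{23}$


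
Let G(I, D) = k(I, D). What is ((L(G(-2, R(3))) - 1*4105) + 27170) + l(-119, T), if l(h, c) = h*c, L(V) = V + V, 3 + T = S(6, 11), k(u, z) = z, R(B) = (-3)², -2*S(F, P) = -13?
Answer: 45333/2 ≈ 22667.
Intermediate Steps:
S(F, P) = 13/2 (S(F, P) = -½*(-13) = 13/2)
R(B) = 9
T = 7/2 (T = -3 + 13/2 = 7/2 ≈ 3.5000)
G(I, D) = D
L(V) = 2*V
l(h, c) = c*h
((L(G(-2, R(3))) - 1*4105) + 27170) + l(-119, T) = ((2*9 - 1*4105) + 27170) + (7/2)*(-119) = ((18 - 4105) + 27170) - 833/2 = (-4087 + 27170) - 833/2 = 23083 - 833/2 = 45333/2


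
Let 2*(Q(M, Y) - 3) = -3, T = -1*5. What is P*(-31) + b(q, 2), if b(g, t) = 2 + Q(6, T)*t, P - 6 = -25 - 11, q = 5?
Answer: 935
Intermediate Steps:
T = -5
Q(M, Y) = 3/2 (Q(M, Y) = 3 + (½)*(-3) = 3 - 3/2 = 3/2)
P = -30 (P = 6 + (-25 - 11) = 6 - 36 = -30)
b(g, t) = 2 + 3*t/2
P*(-31) + b(q, 2) = -30*(-31) + (2 + (3/2)*2) = 930 + (2 + 3) = 930 + 5 = 935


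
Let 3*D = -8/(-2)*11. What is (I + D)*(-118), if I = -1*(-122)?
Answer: -48380/3 ≈ -16127.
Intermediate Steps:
I = 122
D = 44/3 (D = (-8/(-2)*11)/3 = (-8*(-½)*11)/3 = (4*11)/3 = (⅓)*44 = 44/3 ≈ 14.667)
(I + D)*(-118) = (122 + 44/3)*(-118) = (410/3)*(-118) = -48380/3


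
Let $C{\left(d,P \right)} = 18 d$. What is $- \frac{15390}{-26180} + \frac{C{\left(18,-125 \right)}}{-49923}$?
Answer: $\frac{2814195}{4840682} \approx 0.58136$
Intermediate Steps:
$- \frac{15390}{-26180} + \frac{C{\left(18,-125 \right)}}{-49923} = - \frac{15390}{-26180} + \frac{18 \cdot 18}{-49923} = \left(-15390\right) \left(- \frac{1}{26180}\right) + 324 \left(- \frac{1}{49923}\right) = \frac{1539}{2618} - \frac{12}{1849} = \frac{2814195}{4840682}$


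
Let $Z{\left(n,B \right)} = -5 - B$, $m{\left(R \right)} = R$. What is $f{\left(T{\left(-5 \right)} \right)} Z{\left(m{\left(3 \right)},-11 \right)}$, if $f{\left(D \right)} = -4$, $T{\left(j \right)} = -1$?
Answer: $-24$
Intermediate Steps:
$f{\left(T{\left(-5 \right)} \right)} Z{\left(m{\left(3 \right)},-11 \right)} = - 4 \left(-5 - -11\right) = - 4 \left(-5 + 11\right) = \left(-4\right) 6 = -24$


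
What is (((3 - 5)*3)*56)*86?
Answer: -28896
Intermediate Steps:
(((3 - 5)*3)*56)*86 = (-2*3*56)*86 = -6*56*86 = -336*86 = -28896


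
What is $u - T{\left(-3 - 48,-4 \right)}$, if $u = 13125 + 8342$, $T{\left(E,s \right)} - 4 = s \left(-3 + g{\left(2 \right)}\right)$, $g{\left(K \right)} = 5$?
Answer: $21471$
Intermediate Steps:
$T{\left(E,s \right)} = 4 + 2 s$ ($T{\left(E,s \right)} = 4 + s \left(-3 + 5\right) = 4 + s 2 = 4 + 2 s$)
$u = 21467$
$u - T{\left(-3 - 48,-4 \right)} = 21467 - \left(4 + 2 \left(-4\right)\right) = 21467 - \left(4 - 8\right) = 21467 - -4 = 21467 + 4 = 21471$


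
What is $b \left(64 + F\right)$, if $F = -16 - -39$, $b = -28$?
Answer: $-2436$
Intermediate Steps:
$F = 23$ ($F = -16 + 39 = 23$)
$b \left(64 + F\right) = - 28 \left(64 + 23\right) = \left(-28\right) 87 = -2436$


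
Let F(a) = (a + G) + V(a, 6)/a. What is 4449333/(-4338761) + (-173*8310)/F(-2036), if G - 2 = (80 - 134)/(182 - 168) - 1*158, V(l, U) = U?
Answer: 6339862595215059/9698803737277 ≈ 653.67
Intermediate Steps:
G = -1119/7 (G = 2 + ((80 - 134)/(182 - 168) - 1*158) = 2 + (-54/14 - 158) = 2 + (-54*1/14 - 158) = 2 + (-27/7 - 158) = 2 - 1133/7 = -1119/7 ≈ -159.86)
F(a) = -1119/7 + a + 6/a (F(a) = (a - 1119/7) + 6/a = (-1119/7 + a) + 6/a = -1119/7 + a + 6/a)
4449333/(-4338761) + (-173*8310)/F(-2036) = 4449333/(-4338761) + (-173*8310)/(-1119/7 - 2036 + 6/(-2036)) = 4449333*(-1/4338761) - 1437630/(-1119/7 - 2036 + 6*(-1/2036)) = -635619/619823 - 1437630/(-1119/7 - 2036 - 3/1018) = -635619/619823 - 1437630/(-15647699/7126) = -635619/619823 - 1437630*(-7126/15647699) = -635619/619823 + 10244551380/15647699 = 6339862595215059/9698803737277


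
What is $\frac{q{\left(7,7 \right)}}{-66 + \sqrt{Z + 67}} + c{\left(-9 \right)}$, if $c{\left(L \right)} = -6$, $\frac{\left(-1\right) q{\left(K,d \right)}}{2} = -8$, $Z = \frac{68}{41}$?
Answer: $- \frac{1097982}{175781} - \frac{16 \sqrt{115415}}{175781} \approx -6.2772$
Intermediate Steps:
$Z = \frac{68}{41}$ ($Z = 68 \cdot \frac{1}{41} = \frac{68}{41} \approx 1.6585$)
$q{\left(K,d \right)} = 16$ ($q{\left(K,d \right)} = \left(-2\right) \left(-8\right) = 16$)
$\frac{q{\left(7,7 \right)}}{-66 + \sqrt{Z + 67}} + c{\left(-9 \right)} = \frac{1}{-66 + \sqrt{\frac{68}{41} + 67}} \cdot 16 - 6 = \frac{1}{-66 + \sqrt{\frac{2815}{41}}} \cdot 16 - 6 = \frac{1}{-66 + \frac{\sqrt{115415}}{41}} \cdot 16 - 6 = \frac{16}{-66 + \frac{\sqrt{115415}}{41}} - 6 = -6 + \frac{16}{-66 + \frac{\sqrt{115415}}{41}}$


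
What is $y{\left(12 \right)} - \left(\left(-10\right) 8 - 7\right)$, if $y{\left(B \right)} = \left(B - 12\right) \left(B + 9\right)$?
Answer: $87$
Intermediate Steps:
$y{\left(B \right)} = \left(-12 + B\right) \left(9 + B\right)$
$y{\left(12 \right)} - \left(\left(-10\right) 8 - 7\right) = \left(-108 + 12^{2} - 36\right) - \left(\left(-10\right) 8 - 7\right) = \left(-108 + 144 - 36\right) - \left(-80 - 7\right) = 0 - -87 = 0 + 87 = 87$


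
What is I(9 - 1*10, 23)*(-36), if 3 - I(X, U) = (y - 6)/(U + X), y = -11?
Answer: -1494/11 ≈ -135.82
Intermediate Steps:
I(X, U) = 3 + 17/(U + X) (I(X, U) = 3 - (-11 - 6)/(U + X) = 3 - (-17)/(U + X) = 3 + 17/(U + X))
I(9 - 1*10, 23)*(-36) = ((17 + 3*23 + 3*(9 - 1*10))/(23 + (9 - 1*10)))*(-36) = ((17 + 69 + 3*(9 - 10))/(23 + (9 - 10)))*(-36) = ((17 + 69 + 3*(-1))/(23 - 1))*(-36) = ((17 + 69 - 3)/22)*(-36) = ((1/22)*83)*(-36) = (83/22)*(-36) = -1494/11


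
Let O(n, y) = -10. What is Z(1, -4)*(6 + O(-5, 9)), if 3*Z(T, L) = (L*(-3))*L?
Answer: 64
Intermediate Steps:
Z(T, L) = -L² (Z(T, L) = ((L*(-3))*L)/3 = ((-3*L)*L)/3 = (-3*L²)/3 = -L²)
Z(1, -4)*(6 + O(-5, 9)) = (-1*(-4)²)*(6 - 10) = -1*16*(-4) = -16*(-4) = 64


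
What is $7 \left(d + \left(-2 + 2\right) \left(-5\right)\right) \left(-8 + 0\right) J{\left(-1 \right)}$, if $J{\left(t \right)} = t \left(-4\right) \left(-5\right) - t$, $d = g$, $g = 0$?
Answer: $0$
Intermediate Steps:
$d = 0$
$J{\left(t \right)} = 19 t$ ($J{\left(t \right)} = - 4 t \left(-5\right) - t = 20 t - t = 19 t$)
$7 \left(d + \left(-2 + 2\right) \left(-5\right)\right) \left(-8 + 0\right) J{\left(-1 \right)} = 7 \left(0 + \left(-2 + 2\right) \left(-5\right)\right) \left(-8 + 0\right) 19 \left(-1\right) = 7 \left(0 + 0 \left(-5\right)\right) \left(-8\right) \left(-19\right) = 7 \left(0 + 0\right) \left(-8\right) \left(-19\right) = 7 \cdot 0 \left(-8\right) \left(-19\right) = 7 \cdot 0 \left(-19\right) = 0 \left(-19\right) = 0$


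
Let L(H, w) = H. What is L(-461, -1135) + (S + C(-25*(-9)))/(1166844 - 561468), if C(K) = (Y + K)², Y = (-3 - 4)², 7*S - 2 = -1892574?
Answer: -10181851/22071 ≈ -461.32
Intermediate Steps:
S = -1892572/7 (S = 2/7 + (⅐)*(-1892574) = 2/7 - 1892574/7 = -1892572/7 ≈ -2.7037e+5)
Y = 49 (Y = (-7)² = 49)
C(K) = (49 + K)²
L(-461, -1135) + (S + C(-25*(-9)))/(1166844 - 561468) = -461 + (-1892572/7 + (49 - 25*(-9))²)/(1166844 - 561468) = -461 + (-1892572/7 + (49 + 225)²)/605376 = -461 + (-1892572/7 + 274²)*(1/605376) = -461 + (-1892572/7 + 75076)*(1/605376) = -461 - 1367040/7*1/605376 = -461 - 7120/22071 = -10181851/22071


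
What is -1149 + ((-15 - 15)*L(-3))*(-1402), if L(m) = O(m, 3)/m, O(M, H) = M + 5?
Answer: -29189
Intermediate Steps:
O(M, H) = 5 + M
L(m) = (5 + m)/m
-1149 + ((-15 - 15)*L(-3))*(-1402) = -1149 + ((-15 - 15)*((5 - 3)/(-3)))*(-1402) = -1149 - (-10)*2*(-1402) = -1149 - 30*(-⅔)*(-1402) = -1149 + 20*(-1402) = -1149 - 28040 = -29189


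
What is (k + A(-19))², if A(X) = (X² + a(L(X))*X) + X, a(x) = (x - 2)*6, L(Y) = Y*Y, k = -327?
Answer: 1673709921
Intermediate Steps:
L(Y) = Y²
a(x) = -12 + 6*x (a(x) = (-2 + x)*6 = -12 + 6*x)
A(X) = X + X² + X*(-12 + 6*X²) (A(X) = (X² + (-12 + 6*X²)*X) + X = (X² + X*(-12 + 6*X²)) + X = X + X² + X*(-12 + 6*X²))
(k + A(-19))² = (-327 - 19*(-11 - 19 + 6*(-19)²))² = (-327 - 19*(-11 - 19 + 6*361))² = (-327 - 19*(-11 - 19 + 2166))² = (-327 - 19*2136)² = (-327 - 40584)² = (-40911)² = 1673709921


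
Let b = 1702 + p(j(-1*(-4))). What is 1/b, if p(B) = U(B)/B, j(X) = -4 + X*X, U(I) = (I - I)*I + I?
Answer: 1/1703 ≈ 0.00058720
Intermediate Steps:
U(I) = I (U(I) = 0*I + I = 0 + I = I)
j(X) = -4 + X**2
p(B) = 1 (p(B) = B/B = 1)
b = 1703 (b = 1702 + 1 = 1703)
1/b = 1/1703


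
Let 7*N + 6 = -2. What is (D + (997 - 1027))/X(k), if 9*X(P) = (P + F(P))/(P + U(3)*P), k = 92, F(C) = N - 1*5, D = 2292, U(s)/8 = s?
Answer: 327763800/601 ≈ 5.4536e+5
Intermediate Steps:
N = -8/7 (N = -6/7 + (1/7)*(-2) = -6/7 - 2/7 = -8/7 ≈ -1.1429)
U(s) = 8*s
F(C) = -43/7 (F(C) = -8/7 - 1*5 = -8/7 - 5 = -43/7)
X(P) = (-43/7 + P)/(225*P) (X(P) = ((P - 43/7)/(P + (8*3)*P))/9 = ((-43/7 + P)/(P + 24*P))/9 = ((-43/7 + P)/((25*P)))/9 = ((-43/7 + P)*(1/(25*P)))/9 = ((-43/7 + P)/(25*P))/9 = (-43/7 + P)/(225*P))
(D + (997 - 1027))/X(k) = (2292 + (997 - 1027))/(((1/1575)*(-43 + 7*92)/92)) = (2292 - 30)/(((1/1575)*(1/92)*(-43 + 644))) = 2262/(((1/1575)*(1/92)*601)) = 2262/(601/144900) = 2262*(144900/601) = 327763800/601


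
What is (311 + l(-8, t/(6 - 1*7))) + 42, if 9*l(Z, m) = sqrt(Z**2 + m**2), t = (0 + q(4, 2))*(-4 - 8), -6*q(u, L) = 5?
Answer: 353 + 2*sqrt(41)/9 ≈ 354.42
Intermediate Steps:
q(u, L) = -5/6 (q(u, L) = -1/6*5 = -5/6)
t = 10 (t = (0 - 5/6)*(-4 - 8) = -5/6*(-12) = 10)
l(Z, m) = sqrt(Z**2 + m**2)/9
(311 + l(-8, t/(6 - 1*7))) + 42 = (311 + sqrt((-8)**2 + (10/(6 - 1*7))**2)/9) + 42 = (311 + sqrt(64 + (10/(6 - 7))**2)/9) + 42 = (311 + sqrt(64 + (10/(-1))**2)/9) + 42 = (311 + sqrt(64 + (10*(-1))**2)/9) + 42 = (311 + sqrt(64 + (-10)**2)/9) + 42 = (311 + sqrt(64 + 100)/9) + 42 = (311 + sqrt(164)/9) + 42 = (311 + (2*sqrt(41))/9) + 42 = (311 + 2*sqrt(41)/9) + 42 = 353 + 2*sqrt(41)/9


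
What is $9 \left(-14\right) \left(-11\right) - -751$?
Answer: $2137$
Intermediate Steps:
$9 \left(-14\right) \left(-11\right) - -751 = \left(-126\right) \left(-11\right) + 751 = 1386 + 751 = 2137$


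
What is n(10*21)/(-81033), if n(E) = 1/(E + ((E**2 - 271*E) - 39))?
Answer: 1/1024176087 ≈ 9.7639e-10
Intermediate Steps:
n(E) = 1/(-39 + E**2 - 270*E) (n(E) = 1/(E + (-39 + E**2 - 271*E)) = 1/(-39 + E**2 - 270*E))
n(10*21)/(-81033) = 1/(-39 + (10*21)**2 - 2700*21*(-81033)) = -1/81033/(-39 + 210**2 - 270*210) = -1/81033/(-39 + 44100 - 56700) = -1/81033/(-12639) = -1/12639*(-1/81033) = 1/1024176087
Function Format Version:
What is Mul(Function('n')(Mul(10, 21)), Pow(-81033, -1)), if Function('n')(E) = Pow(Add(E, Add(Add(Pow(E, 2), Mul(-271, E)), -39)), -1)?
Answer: Rational(1, 1024176087) ≈ 9.7639e-10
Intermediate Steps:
Function('n')(E) = Pow(Add(-39, Pow(E, 2), Mul(-270, E)), -1) (Function('n')(E) = Pow(Add(E, Add(-39, Pow(E, 2), Mul(-271, E))), -1) = Pow(Add(-39, Pow(E, 2), Mul(-270, E)), -1))
Mul(Function('n')(Mul(10, 21)), Pow(-81033, -1)) = Mul(Pow(Add(-39, Pow(Mul(10, 21), 2), Mul(-270, Mul(10, 21))), -1), Pow(-81033, -1)) = Mul(Pow(Add(-39, Pow(210, 2), Mul(-270, 210)), -1), Rational(-1, 81033)) = Mul(Pow(Add(-39, 44100, -56700), -1), Rational(-1, 81033)) = Mul(Pow(-12639, -1), Rational(-1, 81033)) = Mul(Rational(-1, 12639), Rational(-1, 81033)) = Rational(1, 1024176087)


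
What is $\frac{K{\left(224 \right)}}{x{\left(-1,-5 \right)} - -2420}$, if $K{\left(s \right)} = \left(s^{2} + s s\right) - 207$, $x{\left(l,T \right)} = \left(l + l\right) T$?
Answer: $\frac{20029}{486} \approx 41.212$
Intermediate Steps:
$x{\left(l,T \right)} = 2 T l$ ($x{\left(l,T \right)} = 2 l T = 2 T l$)
$K{\left(s \right)} = -207 + 2 s^{2}$ ($K{\left(s \right)} = \left(s^{2} + s^{2}\right) - 207 = 2 s^{2} - 207 = -207 + 2 s^{2}$)
$\frac{K{\left(224 \right)}}{x{\left(-1,-5 \right)} - -2420} = \frac{-207 + 2 \cdot 224^{2}}{2 \left(-5\right) \left(-1\right) - -2420} = \frac{-207 + 2 \cdot 50176}{10 + 2420} = \frac{-207 + 100352}{2430} = 100145 \cdot \frac{1}{2430} = \frac{20029}{486}$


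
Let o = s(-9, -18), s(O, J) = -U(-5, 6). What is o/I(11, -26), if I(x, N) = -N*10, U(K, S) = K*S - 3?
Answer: 33/260 ≈ 0.12692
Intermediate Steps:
U(K, S) = -3 + K*S
s(O, J) = 33 (s(O, J) = -(-3 - 5*6) = -(-3 - 30) = -1*(-33) = 33)
I(x, N) = -10*N
o = 33
o/I(11, -26) = 33/((-10*(-26))) = 33/260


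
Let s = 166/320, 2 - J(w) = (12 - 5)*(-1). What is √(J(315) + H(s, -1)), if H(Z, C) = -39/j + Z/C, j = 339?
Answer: √170924930/4520 ≈ 2.8924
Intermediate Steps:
J(w) = 9 (J(w) = 2 - (12 - 5)*(-1) = 2 - 7*(-1) = 2 - 1*(-7) = 2 + 7 = 9)
s = 83/160 (s = 166*(1/320) = 83/160 ≈ 0.51875)
H(Z, C) = -13/113 + Z/C (H(Z, C) = -39/339 + Z/C = -39*1/339 + Z/C = -13/113 + Z/C)
√(J(315) + H(s, -1)) = √(9 + (-13/113 + (83/160)/(-1))) = √(9 + (-13/113 + (83/160)*(-1))) = √(9 + (-13/113 - 83/160)) = √(9 - 11459/18080) = √(151261/18080) = √170924930/4520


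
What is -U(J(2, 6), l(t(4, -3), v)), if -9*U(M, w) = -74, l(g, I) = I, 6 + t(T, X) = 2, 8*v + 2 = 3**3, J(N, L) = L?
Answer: -74/9 ≈ -8.2222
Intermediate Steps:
v = 25/8 (v = -1/4 + (1/8)*3**3 = -1/4 + (1/8)*27 = -1/4 + 27/8 = 25/8 ≈ 3.1250)
t(T, X) = -4 (t(T, X) = -6 + 2 = -4)
U(M, w) = 74/9 (U(M, w) = -1/9*(-74) = 74/9)
-U(J(2, 6), l(t(4, -3), v)) = -1*74/9 = -74/9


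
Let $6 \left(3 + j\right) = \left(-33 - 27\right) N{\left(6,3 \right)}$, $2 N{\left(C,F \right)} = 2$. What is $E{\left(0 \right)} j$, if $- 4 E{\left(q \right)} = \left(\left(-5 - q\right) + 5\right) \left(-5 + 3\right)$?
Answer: $0$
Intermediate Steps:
$N{\left(C,F \right)} = 1$ ($N{\left(C,F \right)} = \frac{1}{2} \cdot 2 = 1$)
$j = -13$ ($j = -3 + \frac{\left(-33 - 27\right) 1}{6} = -3 + \frac{\left(-60\right) 1}{6} = -3 + \frac{1}{6} \left(-60\right) = -3 - 10 = -13$)
$E{\left(q \right)} = - \frac{q}{2}$ ($E{\left(q \right)} = - \frac{\left(\left(-5 - q\right) + 5\right) \left(-5 + 3\right)}{4} = - \frac{- q \left(-2\right)}{4} = - \frac{2 q}{4} = - \frac{q}{2}$)
$E{\left(0 \right)} j = \left(- \frac{1}{2}\right) 0 \left(-13\right) = 0 \left(-13\right) = 0$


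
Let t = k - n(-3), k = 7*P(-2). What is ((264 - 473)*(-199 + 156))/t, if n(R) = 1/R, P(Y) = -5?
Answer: -26961/104 ≈ -259.24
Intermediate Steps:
k = -35 (k = 7*(-5) = -35)
t = -104/3 (t = -35 - 1/(-3) = -35 - 1*(-⅓) = -35 + ⅓ = -104/3 ≈ -34.667)
((264 - 473)*(-199 + 156))/t = ((264 - 473)*(-199 + 156))/(-104/3) = -209*(-43)*(-3/104) = 8987*(-3/104) = -26961/104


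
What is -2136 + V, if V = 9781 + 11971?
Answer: 19616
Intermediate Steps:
V = 21752
-2136 + V = -2136 + 21752 = 19616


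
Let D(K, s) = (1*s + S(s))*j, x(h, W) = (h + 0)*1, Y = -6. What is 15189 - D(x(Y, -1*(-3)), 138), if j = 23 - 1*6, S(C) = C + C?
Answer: 8151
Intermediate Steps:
S(C) = 2*C
x(h, W) = h (x(h, W) = h*1 = h)
j = 17 (j = 23 - 6 = 17)
D(K, s) = 51*s (D(K, s) = (1*s + 2*s)*17 = (s + 2*s)*17 = (3*s)*17 = 51*s)
15189 - D(x(Y, -1*(-3)), 138) = 15189 - 51*138 = 15189 - 1*7038 = 15189 - 7038 = 8151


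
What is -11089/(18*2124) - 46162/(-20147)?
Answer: 1541455501/770260104 ≈ 2.0012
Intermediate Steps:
-11089/(18*2124) - 46162/(-20147) = -11089/38232 - 46162*(-1/20147) = -11089*1/38232 + 46162/20147 = -11089/38232 + 46162/20147 = 1541455501/770260104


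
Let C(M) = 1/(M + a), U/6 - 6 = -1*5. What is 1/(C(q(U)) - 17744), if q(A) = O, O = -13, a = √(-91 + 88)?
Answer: -1017327/18051527179 + I*√3/54154581537 ≈ -5.6357e-5 + 3.1983e-11*I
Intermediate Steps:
a = I*√3 (a = √(-3) = I*√3 ≈ 1.732*I)
U = 6 (U = 36 + 6*(-1*5) = 36 + 6*(-5) = 36 - 30 = 6)
q(A) = -13
C(M) = 1/(M + I*√3)
1/(C(q(U)) - 17744) = 1/(1/(-13 + I*√3) - 17744) = 1/(-17744 + 1/(-13 + I*√3))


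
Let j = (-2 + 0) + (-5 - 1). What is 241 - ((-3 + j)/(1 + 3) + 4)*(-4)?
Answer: 246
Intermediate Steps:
j = -8 (j = -2 - 6 = -8)
241 - ((-3 + j)/(1 + 3) + 4)*(-4) = 241 - ((-3 - 8)/(1 + 3) + 4)*(-4) = 241 - (-11/4 + 4)*(-4) = 241 - 5*(-4)/4 = 241 - 1*(-5) = 241 + 5 = 246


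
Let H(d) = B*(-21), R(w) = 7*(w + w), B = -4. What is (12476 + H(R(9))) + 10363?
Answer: 22923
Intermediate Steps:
R(w) = 14*w (R(w) = 7*(2*w) = 14*w)
H(d) = 84 (H(d) = -4*(-21) = 84)
(12476 + H(R(9))) + 10363 = (12476 + 84) + 10363 = 12560 + 10363 = 22923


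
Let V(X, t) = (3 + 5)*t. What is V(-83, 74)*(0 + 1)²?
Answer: 592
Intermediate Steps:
V(X, t) = 8*t
V(-83, 74)*(0 + 1)² = (8*74)*(0 + 1)² = 592*1² = 592*1 = 592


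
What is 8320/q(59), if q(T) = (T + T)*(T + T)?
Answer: 2080/3481 ≈ 0.59753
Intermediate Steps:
q(T) = 4*T² (q(T) = (2*T)*(2*T) = 4*T²)
8320/q(59) = 8320/((4*59²)) = 8320/((4*3481)) = 8320/13924 = 8320*(1/13924) = 2080/3481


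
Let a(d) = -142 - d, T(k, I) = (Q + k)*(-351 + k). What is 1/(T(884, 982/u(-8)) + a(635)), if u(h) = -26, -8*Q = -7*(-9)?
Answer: 8/3729581 ≈ 2.1450e-6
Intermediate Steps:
Q = -63/8 (Q = -(-7)*(-9)/8 = -⅛*63 = -63/8 ≈ -7.8750)
T(k, I) = (-351 + k)*(-63/8 + k) (T(k, I) = (-63/8 + k)*(-351 + k) = (-351 + k)*(-63/8 + k))
1/(T(884, 982/u(-8)) + a(635)) = 1/((22113/8 + 884² - 2871/8*884) + (-142 - 1*635)) = 1/((22113/8 + 781456 - 634491/2) + (-142 - 635)) = 1/(3735797/8 - 777) = 1/(3729581/8) = 8/3729581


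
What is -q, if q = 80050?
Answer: -80050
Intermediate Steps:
-q = -1*80050 = -80050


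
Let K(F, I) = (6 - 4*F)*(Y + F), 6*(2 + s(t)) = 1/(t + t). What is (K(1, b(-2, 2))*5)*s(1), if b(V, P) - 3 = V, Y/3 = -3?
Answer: 460/3 ≈ 153.33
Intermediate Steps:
Y = -9 (Y = 3*(-3) = -9)
s(t) = -2 + 1/(12*t) (s(t) = -2 + 1/(6*(t + t)) = -2 + 1/(6*((2*t))) = -2 + (1/(2*t))/6 = -2 + 1/(12*t))
b(V, P) = 3 + V
K(F, I) = (-9 + F)*(6 - 4*F) (K(F, I) = (6 - 4*F)*(-9 + F) = (-9 + F)*(6 - 4*F))
(K(1, b(-2, 2))*5)*s(1) = ((-54 - 4*1² + 42*1)*5)*(-2 + (1/12)/1) = ((-54 - 4*1 + 42)*5)*(-2 + (1/12)*1) = ((-54 - 4 + 42)*5)*(-2 + 1/12) = -16*5*(-23/12) = -80*(-23/12) = 460/3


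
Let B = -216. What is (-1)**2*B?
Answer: -216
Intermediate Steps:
(-1)**2*B = (-1)**2*(-216) = 1*(-216) = -216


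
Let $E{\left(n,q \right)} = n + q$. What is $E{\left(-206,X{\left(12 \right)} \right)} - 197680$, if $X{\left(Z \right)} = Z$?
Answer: $-197874$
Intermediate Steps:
$E{\left(-206,X{\left(12 \right)} \right)} - 197680 = \left(-206 + 12\right) - 197680 = -194 - 197680 = -197874$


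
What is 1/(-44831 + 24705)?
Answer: -1/20126 ≈ -4.9687e-5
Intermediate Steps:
1/(-44831 + 24705) = 1/(-20126) = -1/20126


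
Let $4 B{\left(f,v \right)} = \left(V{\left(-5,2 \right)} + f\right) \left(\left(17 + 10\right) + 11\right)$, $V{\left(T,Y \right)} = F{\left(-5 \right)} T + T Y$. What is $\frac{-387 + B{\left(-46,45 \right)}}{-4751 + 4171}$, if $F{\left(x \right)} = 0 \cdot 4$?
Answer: $\frac{919}{580} \approx 1.5845$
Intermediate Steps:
$F{\left(x \right)} = 0$
$V{\left(T,Y \right)} = T Y$ ($V{\left(T,Y \right)} = 0 T + T Y = 0 + T Y = T Y$)
$B{\left(f,v \right)} = -95 + \frac{19 f}{2}$ ($B{\left(f,v \right)} = \frac{\left(\left(-5\right) 2 + f\right) \left(\left(17 + 10\right) + 11\right)}{4} = \frac{\left(-10 + f\right) \left(27 + 11\right)}{4} = \frac{\left(-10 + f\right) 38}{4} = \frac{-380 + 38 f}{4} = -95 + \frac{19 f}{2}$)
$\frac{-387 + B{\left(-46,45 \right)}}{-4751 + 4171} = \frac{-387 + \left(-95 + \frac{19}{2} \left(-46\right)\right)}{-4751 + 4171} = \frac{-387 - 532}{-580} = \left(-387 - 532\right) \left(- \frac{1}{580}\right) = \left(-919\right) \left(- \frac{1}{580}\right) = \frac{919}{580}$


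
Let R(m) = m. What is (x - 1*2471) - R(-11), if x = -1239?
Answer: -3699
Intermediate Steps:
(x - 1*2471) - R(-11) = (-1239 - 1*2471) - 1*(-11) = (-1239 - 2471) + 11 = -3710 + 11 = -3699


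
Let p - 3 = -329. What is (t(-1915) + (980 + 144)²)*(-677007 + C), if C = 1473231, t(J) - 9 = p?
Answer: 1005677889216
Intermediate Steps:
p = -326 (p = 3 - 329 = -326)
t(J) = -317 (t(J) = 9 - 326 = -317)
(t(-1915) + (980 + 144)²)*(-677007 + C) = (-317 + (980 + 144)²)*(-677007 + 1473231) = (-317 + 1124²)*796224 = (-317 + 1263376)*796224 = 1263059*796224 = 1005677889216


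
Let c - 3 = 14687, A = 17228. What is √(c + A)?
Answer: √31918 ≈ 178.66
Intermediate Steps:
c = 14690 (c = 3 + 14687 = 14690)
√(c + A) = √(14690 + 17228) = √31918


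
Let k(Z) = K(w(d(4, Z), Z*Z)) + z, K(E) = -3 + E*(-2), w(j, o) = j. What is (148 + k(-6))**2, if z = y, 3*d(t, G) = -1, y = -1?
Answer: 188356/9 ≈ 20928.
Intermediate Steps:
d(t, G) = -1/3 (d(t, G) = (1/3)*(-1) = -1/3)
z = -1
K(E) = -3 - 2*E
k(Z) = -10/3 (k(Z) = (-3 - 2*(-1/3)) - 1 = (-3 + 2/3) - 1 = -7/3 - 1 = -10/3)
(148 + k(-6))**2 = (148 - 10/3)**2 = (434/3)**2 = 188356/9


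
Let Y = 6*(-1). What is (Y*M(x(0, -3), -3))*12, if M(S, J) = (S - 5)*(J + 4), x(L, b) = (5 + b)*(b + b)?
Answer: 1224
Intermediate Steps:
x(L, b) = 2*b*(5 + b) (x(L, b) = (5 + b)*(2*b) = 2*b*(5 + b))
M(S, J) = (-5 + S)*(4 + J)
Y = -6
(Y*M(x(0, -3), -3))*12 = -6*(-20 - 5*(-3) + 4*(2*(-3)*(5 - 3)) - 6*(-3)*(5 - 3))*12 = -6*(-20 + 15 + 4*(2*(-3)*2) - 6*(-3)*2)*12 = -6*(-20 + 15 + 4*(-12) - 3*(-12))*12 = -6*(-20 + 15 - 48 + 36)*12 = -6*(-17)*12 = 102*12 = 1224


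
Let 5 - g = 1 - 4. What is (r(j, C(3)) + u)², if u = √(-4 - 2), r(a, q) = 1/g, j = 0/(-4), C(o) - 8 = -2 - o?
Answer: -383/64 + I*√6/4 ≈ -5.9844 + 0.61237*I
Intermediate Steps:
C(o) = 6 - o (C(o) = 8 + (-2 - o) = 6 - o)
j = 0 (j = 0*(-¼) = 0)
g = 8 (g = 5 - (1 - 4) = 5 - 1*(-3) = 5 + 3 = 8)
r(a, q) = ⅛ (r(a, q) = 1/8 = ⅛)
u = I*√6 (u = √(-6) = I*√6 ≈ 2.4495*I)
(r(j, C(3)) + u)² = (⅛ + I*√6)²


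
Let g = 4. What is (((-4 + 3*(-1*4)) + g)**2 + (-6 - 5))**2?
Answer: 17689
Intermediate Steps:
(((-4 + 3*(-1*4)) + g)**2 + (-6 - 5))**2 = (((-4 + 3*(-1*4)) + 4)**2 + (-6 - 5))**2 = (((-4 + 3*(-4)) + 4)**2 - 11)**2 = (((-4 - 12) + 4)**2 - 11)**2 = ((-16 + 4)**2 - 11)**2 = ((-12)**2 - 11)**2 = (144 - 11)**2 = 133**2 = 17689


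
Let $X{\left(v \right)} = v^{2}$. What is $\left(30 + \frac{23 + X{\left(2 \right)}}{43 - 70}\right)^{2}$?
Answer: $841$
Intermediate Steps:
$\left(30 + \frac{23 + X{\left(2 \right)}}{43 - 70}\right)^{2} = \left(30 + \frac{23 + 2^{2}}{43 - 70}\right)^{2} = \left(30 + \frac{23 + 4}{-27}\right)^{2} = \left(30 + 27 \left(- \frac{1}{27}\right)\right)^{2} = \left(30 - 1\right)^{2} = 29^{2} = 841$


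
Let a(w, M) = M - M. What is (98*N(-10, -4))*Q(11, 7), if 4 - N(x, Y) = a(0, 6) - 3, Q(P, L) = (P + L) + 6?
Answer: 16464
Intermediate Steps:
a(w, M) = 0
Q(P, L) = 6 + L + P (Q(P, L) = (L + P) + 6 = 6 + L + P)
N(x, Y) = 7 (N(x, Y) = 4 - (0 - 3) = 4 - 1*(-3) = 4 + 3 = 7)
(98*N(-10, -4))*Q(11, 7) = (98*7)*(6 + 7 + 11) = 686*24 = 16464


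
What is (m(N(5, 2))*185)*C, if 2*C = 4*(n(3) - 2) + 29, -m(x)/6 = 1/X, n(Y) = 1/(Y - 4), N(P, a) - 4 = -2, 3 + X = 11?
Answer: -9435/8 ≈ -1179.4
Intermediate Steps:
X = 8 (X = -3 + 11 = 8)
N(P, a) = 2 (N(P, a) = 4 - 2 = 2)
n(Y) = 1/(-4 + Y)
m(x) = -¾ (m(x) = -6/8 = -6*⅛ = -¾)
C = 17/2 (C = (4*(1/(-4 + 3) - 2) + 29)/2 = (4*(1/(-1) - 2) + 29)/2 = (4*(-1 - 2) + 29)/2 = (4*(-3) + 29)/2 = (-12 + 29)/2 = (½)*17 = 17/2 ≈ 8.5000)
(m(N(5, 2))*185)*C = -¾*185*(17/2) = -555/4*17/2 = -9435/8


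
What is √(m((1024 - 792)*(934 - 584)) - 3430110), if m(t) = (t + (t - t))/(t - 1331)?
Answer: I*√21880861273154910/79869 ≈ 1852.1*I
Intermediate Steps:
m(t) = t/(-1331 + t) (m(t) = (t + 0)/(-1331 + t) = t/(-1331 + t))
√(m((1024 - 792)*(934 - 584)) - 3430110) = √(((1024 - 792)*(934 - 584))/(-1331 + (1024 - 792)*(934 - 584)) - 3430110) = √((232*350)/(-1331 + 232*350) - 3430110) = √(81200/(-1331 + 81200) - 3430110) = √(81200/79869 - 3430110) = √(-273959374390/79869) = I*√21880861273154910/79869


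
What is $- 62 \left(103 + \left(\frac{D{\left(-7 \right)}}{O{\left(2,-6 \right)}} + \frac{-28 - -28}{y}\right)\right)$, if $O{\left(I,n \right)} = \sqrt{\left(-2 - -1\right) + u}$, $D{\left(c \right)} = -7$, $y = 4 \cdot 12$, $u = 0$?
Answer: $-6386 - 434 i \approx -6386.0 - 434.0 i$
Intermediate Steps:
$y = 48$
$O{\left(I,n \right)} = i$ ($O{\left(I,n \right)} = \sqrt{\left(-2 - -1\right) + 0} = \sqrt{\left(-2 + 1\right) + 0} = \sqrt{-1 + 0} = \sqrt{-1} = i$)
$- 62 \left(103 + \left(\frac{D{\left(-7 \right)}}{O{\left(2,-6 \right)}} + \frac{-28 - -28}{y}\right)\right) = - 62 \left(103 + \left(- \frac{7}{i} + \frac{-28 - -28}{48}\right)\right) = - 62 \left(103 + \left(- 7 \left(- i\right) + \left(-28 + 28\right) \frac{1}{48}\right)\right) = - 62 \left(103 + \left(7 i + 0 \cdot \frac{1}{48}\right)\right) = - 62 \left(103 + \left(7 i + 0\right)\right) = - 62 \left(103 + 7 i\right) = -6386 - 434 i$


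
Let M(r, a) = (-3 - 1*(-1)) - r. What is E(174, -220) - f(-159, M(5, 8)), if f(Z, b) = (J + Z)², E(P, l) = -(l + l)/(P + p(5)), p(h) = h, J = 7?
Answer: -4135176/179 ≈ -23102.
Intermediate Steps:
M(r, a) = -2 - r (M(r, a) = (-3 + 1) - r = -2 - r)
E(P, l) = -2*l/(5 + P) (E(P, l) = -(l + l)/(P + 5) = -2*l/(5 + P))
f(Z, b) = (7 + Z)²
E(174, -220) - f(-159, M(5, 8)) = -2*(-220)/(5 + 174) - (7 - 159)² = -2*(-220)/179 - 1*(-152)² = -2*(-220)*1/179 - 1*23104 = 440/179 - 23104 = -4135176/179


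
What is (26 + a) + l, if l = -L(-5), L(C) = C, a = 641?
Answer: 672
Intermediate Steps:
l = 5 (l = -1*(-5) = 5)
(26 + a) + l = (26 + 641) + 5 = 667 + 5 = 672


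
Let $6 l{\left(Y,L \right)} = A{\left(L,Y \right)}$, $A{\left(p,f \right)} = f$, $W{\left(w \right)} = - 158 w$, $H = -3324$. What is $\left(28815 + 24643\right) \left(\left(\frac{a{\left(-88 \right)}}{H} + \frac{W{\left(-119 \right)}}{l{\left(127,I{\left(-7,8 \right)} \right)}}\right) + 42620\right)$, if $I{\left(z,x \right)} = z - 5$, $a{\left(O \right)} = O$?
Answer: $\frac{245465050137748}{105537} \approx 2.3259 \cdot 10^{9}$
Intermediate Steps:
$I{\left(z,x \right)} = -5 + z$
$l{\left(Y,L \right)} = \frac{Y}{6}$
$\left(28815 + 24643\right) \left(\left(\frac{a{\left(-88 \right)}}{H} + \frac{W{\left(-119 \right)}}{l{\left(127,I{\left(-7,8 \right)} \right)}}\right) + 42620\right) = \left(28815 + 24643\right) \left(\left(- \frac{88}{-3324} + \frac{\left(-158\right) \left(-119\right)}{\frac{1}{6} \cdot 127}\right) + 42620\right) = 53458 \left(\left(\left(-88\right) \left(- \frac{1}{3324}\right) + \frac{18802}{\frac{127}{6}}\right) + 42620\right) = 53458 \left(\left(\frac{22}{831} + 18802 \cdot \frac{6}{127}\right) + 42620\right) = 53458 \left(\left(\frac{22}{831} + \frac{112812}{127}\right) + 42620\right) = 53458 \left(\frac{93749566}{105537} + 42620\right) = 53458 \cdot \frac{4591736506}{105537} = \frac{245465050137748}{105537}$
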